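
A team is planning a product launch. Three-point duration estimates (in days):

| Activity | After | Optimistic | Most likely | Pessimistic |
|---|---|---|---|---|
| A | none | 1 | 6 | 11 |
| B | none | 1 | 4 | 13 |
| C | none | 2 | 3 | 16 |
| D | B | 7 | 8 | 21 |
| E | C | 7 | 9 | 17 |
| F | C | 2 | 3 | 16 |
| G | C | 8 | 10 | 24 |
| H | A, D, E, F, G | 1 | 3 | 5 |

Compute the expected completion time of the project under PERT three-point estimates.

20 days

te_A = (1 + 4·6 + 11)/6 = 36/6 = 6
te_B = (1 + 4·4 + 13)/6 = 30/6 = 5
te_C = (2 + 4·3 + 16)/6 = 30/6 = 5
te_D = (7 + 4·8 + 21)/6 = 60/6 = 10
te_E = (7 + 4·9 + 17)/6 = 60/6 = 10
te_F = (2 + 4·3 + 16)/6 = 30/6 = 5
te_G = (8 + 4·10 + 24)/6 = 72/6 = 12
te_H = (1 + 4·3 + 5)/6 = 18/6 = 3

Forward pass:
ES_A = 0; EF_A = 6
ES_B = 0; EF_B = 5
ES_C = 0; EF_C = 5
ES_D = 5; EF_D = 5+10 = 15
ES_E = 5; EF_E = 5+10 = 15
ES_F = 5; EF_F = 5+5 = 10
ES_G = 5; EF_G = 5+12 = 17
ES_H = max(EF_A=6, EF_D=15, EF_E=15, EF_F=10, EF_G=17) = 17; EF_H = 17+3 = 20
Expected project duration μ = 20 days. Critical path: C → G → H.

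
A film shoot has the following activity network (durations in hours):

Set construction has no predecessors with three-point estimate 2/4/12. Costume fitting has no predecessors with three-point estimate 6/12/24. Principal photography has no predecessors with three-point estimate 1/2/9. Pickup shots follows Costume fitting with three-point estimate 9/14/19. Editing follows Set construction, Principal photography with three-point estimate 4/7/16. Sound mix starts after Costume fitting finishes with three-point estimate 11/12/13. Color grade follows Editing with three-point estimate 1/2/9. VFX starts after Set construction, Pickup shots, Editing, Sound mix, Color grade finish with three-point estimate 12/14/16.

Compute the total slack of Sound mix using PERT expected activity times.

2 hours

te_Set construction = (2 + 4·4 + 12)/6 = 30/6 = 5
te_Costume fitting = (6 + 4·12 + 24)/6 = 78/6 = 13
te_Principal photography = (1 + 4·2 + 9)/6 = 18/6 = 3
te_Pickup shots = (9 + 4·14 + 19)/6 = 84/6 = 14
te_Editing = (4 + 4·7 + 16)/6 = 48/6 = 8
te_Sound mix = (11 + 4·12 + 13)/6 = 72/6 = 12
te_Color grade = (1 + 4·2 + 9)/6 = 18/6 = 3
te_VFX = (12 + 4·14 + 16)/6 = 84/6 = 14

Forward pass:
ES_Set construction = 0; EF_Set construction = 5
ES_Costume fitting = 0; EF_Costume fitting = 13
ES_Principal photography = 0; EF_Principal photography = 3
ES_Pickup shots = 13; EF_Pickup shots = 13+14 = 27
ES_Editing = max(EF_Set construction=5, EF_Principal photography=3) = 5; EF_Editing = 5+8 = 13
ES_Sound mix = 13; EF_Sound mix = 13+12 = 25
ES_Color grade = 13; EF_Color grade = 13+3 = 16
ES_VFX = max(EF_Set construction=5, EF_Pickup shots=27, EF_Editing=13, EF_Sound mix=25, EF_Color grade=16) = 27; EF_VFX = 27+14 = 41
Expected project duration μ = 41 hours. Critical path: Costume fitting → Pickup shots → VFX.

Backward pass:
LF_VFX = 41; LS_VFX = 41−14 = 27
LF_Color grade = LS_VFX = 27; LS_Color grade = 27−3 = 24
LF_Sound mix = LS_VFX = 27; LS_Sound mix = 27−12 = 15
LF_Editing = min(LS_Color grade=24, LS_VFX=27) = 24; LS_Editing = 24−8 = 16
LF_Pickup shots = LS_VFX = 27; LS_Pickup shots = 27−14 = 13
LF_Principal photography = LS_Editing = 16; LS_Principal photography = 16−3 = 13
LF_Costume fitting = min(LS_Pickup shots=13, LS_Sound mix=15) = 13; LS_Costume fitting = 13−13 = 0
LF_Set construction = min(LS_Editing=16, LS_VFX=27) = 16; LS_Set construction = 16−5 = 11
Slack_Sound mix = LS_Sound mix − ES_Sound mix = 15 − 13 = 2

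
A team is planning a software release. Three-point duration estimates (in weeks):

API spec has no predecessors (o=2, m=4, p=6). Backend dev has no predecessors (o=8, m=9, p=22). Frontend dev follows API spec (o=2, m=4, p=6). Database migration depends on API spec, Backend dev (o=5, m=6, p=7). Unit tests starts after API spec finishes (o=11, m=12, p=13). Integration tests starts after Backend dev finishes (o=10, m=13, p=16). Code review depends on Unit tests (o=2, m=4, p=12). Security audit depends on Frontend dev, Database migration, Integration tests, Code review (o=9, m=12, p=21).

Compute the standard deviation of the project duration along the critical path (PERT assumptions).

te_API spec = (2 + 4·4 + 6)/6 = 24/6 = 4; σ²_API spec = ((6−2)/6)² = 0.444
te_Backend dev = (8 + 4·9 + 22)/6 = 66/6 = 11; σ²_Backend dev = ((22−8)/6)² = 5.444
te_Frontend dev = (2 + 4·4 + 6)/6 = 24/6 = 4; σ²_Frontend dev = ((6−2)/6)² = 0.444
te_Database migration = (5 + 4·6 + 7)/6 = 36/6 = 6; σ²_Database migration = ((7−5)/6)² = 0.111
te_Unit tests = (11 + 4·12 + 13)/6 = 72/6 = 12; σ²_Unit tests = ((13−11)/6)² = 0.111
te_Integration tests = (10 + 4·13 + 16)/6 = 78/6 = 13; σ²_Integration tests = ((16−10)/6)² = 1.000
te_Code review = (2 + 4·4 + 12)/6 = 30/6 = 5; σ²_Code review = ((12−2)/6)² = 2.778
te_Security audit = (9 + 4·12 + 21)/6 = 78/6 = 13; σ²_Security audit = ((21−9)/6)² = 4.000

Forward pass:
ES_API spec = 0; EF_API spec = 4
ES_Backend dev = 0; EF_Backend dev = 11
ES_Frontend dev = 4; EF_Frontend dev = 4+4 = 8
ES_Database migration = max(EF_API spec=4, EF_Backend dev=11) = 11; EF_Database migration = 11+6 = 17
ES_Unit tests = 4; EF_Unit tests = 4+12 = 16
ES_Integration tests = 11; EF_Integration tests = 11+13 = 24
ES_Code review = 16; EF_Code review = 16+5 = 21
ES_Security audit = max(EF_Frontend dev=8, EF_Database migration=17, EF_Integration tests=24, EF_Code review=21) = 24; EF_Security audit = 24+13 = 37
Expected project duration μ = 37 weeks. Critical path: Backend dev → Integration tests → Security audit.

Variance along critical path = 5.444 + 1.000 + 4.000 = 10.444
σ = √10.444 = 3.232 weeks

3.23 weeks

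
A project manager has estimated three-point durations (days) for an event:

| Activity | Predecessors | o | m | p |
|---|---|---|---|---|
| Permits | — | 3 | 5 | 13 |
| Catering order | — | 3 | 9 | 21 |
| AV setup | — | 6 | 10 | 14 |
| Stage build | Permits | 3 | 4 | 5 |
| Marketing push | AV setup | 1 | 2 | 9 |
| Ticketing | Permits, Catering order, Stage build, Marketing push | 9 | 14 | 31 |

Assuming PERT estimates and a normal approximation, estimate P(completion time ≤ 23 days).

te_Permits = (3 + 4·5 + 13)/6 = 36/6 = 6; σ²_Permits = ((13−3)/6)² = 2.778
te_Catering order = (3 + 4·9 + 21)/6 = 60/6 = 10; σ²_Catering order = ((21−3)/6)² = 9.000
te_AV setup = (6 + 4·10 + 14)/6 = 60/6 = 10; σ²_AV setup = ((14−6)/6)² = 1.778
te_Stage build = (3 + 4·4 + 5)/6 = 24/6 = 4; σ²_Stage build = ((5−3)/6)² = 0.111
te_Marketing push = (1 + 4·2 + 9)/6 = 18/6 = 3; σ²_Marketing push = ((9−1)/6)² = 1.778
te_Ticketing = (9 + 4·14 + 31)/6 = 96/6 = 16; σ²_Ticketing = ((31−9)/6)² = 13.444

Forward pass:
ES_Permits = 0; EF_Permits = 6
ES_Catering order = 0; EF_Catering order = 10
ES_AV setup = 0; EF_AV setup = 10
ES_Stage build = 6; EF_Stage build = 6+4 = 10
ES_Marketing push = 10; EF_Marketing push = 10+3 = 13
ES_Ticketing = max(EF_Permits=6, EF_Catering order=10, EF_Stage build=10, EF_Marketing push=13) = 13; EF_Ticketing = 13+16 = 29
Expected project duration μ = 29 days. Critical path: AV setup → Marketing push → Ticketing.

Variance along critical path = 1.778 + 1.778 + 13.444 = 17.000; σ = √17.000 = 4.123 days.
Z = (23 − 29) / 4.123 = -1.455
P(T ≤ 23) = Φ(-1.455) ≈ 0.073

0.073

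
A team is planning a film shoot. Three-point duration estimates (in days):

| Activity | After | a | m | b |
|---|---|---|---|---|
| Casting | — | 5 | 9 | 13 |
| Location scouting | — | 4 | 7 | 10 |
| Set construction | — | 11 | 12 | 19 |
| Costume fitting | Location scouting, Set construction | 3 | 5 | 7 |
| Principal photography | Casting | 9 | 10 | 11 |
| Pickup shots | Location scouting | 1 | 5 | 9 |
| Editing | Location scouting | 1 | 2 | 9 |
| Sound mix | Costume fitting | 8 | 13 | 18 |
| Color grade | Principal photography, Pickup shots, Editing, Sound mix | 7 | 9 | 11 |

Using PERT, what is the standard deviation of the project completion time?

te_Casting = (5 + 4·9 + 13)/6 = 54/6 = 9; σ²_Casting = ((13−5)/6)² = 1.778
te_Location scouting = (4 + 4·7 + 10)/6 = 42/6 = 7; σ²_Location scouting = ((10−4)/6)² = 1.000
te_Set construction = (11 + 4·12 + 19)/6 = 78/6 = 13; σ²_Set construction = ((19−11)/6)² = 1.778
te_Costume fitting = (3 + 4·5 + 7)/6 = 30/6 = 5; σ²_Costume fitting = ((7−3)/6)² = 0.444
te_Principal photography = (9 + 4·10 + 11)/6 = 60/6 = 10; σ²_Principal photography = ((11−9)/6)² = 0.111
te_Pickup shots = (1 + 4·5 + 9)/6 = 30/6 = 5; σ²_Pickup shots = ((9−1)/6)² = 1.778
te_Editing = (1 + 4·2 + 9)/6 = 18/6 = 3; σ²_Editing = ((9−1)/6)² = 1.778
te_Sound mix = (8 + 4·13 + 18)/6 = 78/6 = 13; σ²_Sound mix = ((18−8)/6)² = 2.778
te_Color grade = (7 + 4·9 + 11)/6 = 54/6 = 9; σ²_Color grade = ((11−7)/6)² = 0.444

Forward pass:
ES_Casting = 0; EF_Casting = 9
ES_Location scouting = 0; EF_Location scouting = 7
ES_Set construction = 0; EF_Set construction = 13
ES_Costume fitting = max(EF_Location scouting=7, EF_Set construction=13) = 13; EF_Costume fitting = 13+5 = 18
ES_Principal photography = 9; EF_Principal photography = 9+10 = 19
ES_Pickup shots = 7; EF_Pickup shots = 7+5 = 12
ES_Editing = 7; EF_Editing = 7+3 = 10
ES_Sound mix = 18; EF_Sound mix = 18+13 = 31
ES_Color grade = max(EF_Principal photography=19, EF_Pickup shots=12, EF_Editing=10, EF_Sound mix=31) = 31; EF_Color grade = 31+9 = 40
Expected project duration μ = 40 days. Critical path: Set construction → Costume fitting → Sound mix → Color grade.

Variance along critical path = 1.778 + 0.444 + 2.778 + 0.444 = 5.444
σ = √5.444 = 2.333 days

2.33 days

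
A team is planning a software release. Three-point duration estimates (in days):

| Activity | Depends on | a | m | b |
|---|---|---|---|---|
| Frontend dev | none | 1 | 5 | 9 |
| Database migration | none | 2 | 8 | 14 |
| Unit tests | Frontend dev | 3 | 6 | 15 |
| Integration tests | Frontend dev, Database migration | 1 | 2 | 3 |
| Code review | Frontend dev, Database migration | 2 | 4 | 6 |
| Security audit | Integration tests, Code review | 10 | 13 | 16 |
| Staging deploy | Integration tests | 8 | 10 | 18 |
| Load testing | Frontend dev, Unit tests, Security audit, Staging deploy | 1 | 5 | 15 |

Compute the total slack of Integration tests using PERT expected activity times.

2 days

te_Frontend dev = (1 + 4·5 + 9)/6 = 30/6 = 5
te_Database migration = (2 + 4·8 + 14)/6 = 48/6 = 8
te_Unit tests = (3 + 4·6 + 15)/6 = 42/6 = 7
te_Integration tests = (1 + 4·2 + 3)/6 = 12/6 = 2
te_Code review = (2 + 4·4 + 6)/6 = 24/6 = 4
te_Security audit = (10 + 4·13 + 16)/6 = 78/6 = 13
te_Staging deploy = (8 + 4·10 + 18)/6 = 66/6 = 11
te_Load testing = (1 + 4·5 + 15)/6 = 36/6 = 6

Forward pass:
ES_Frontend dev = 0; EF_Frontend dev = 5
ES_Database migration = 0; EF_Database migration = 8
ES_Unit tests = 5; EF_Unit tests = 5+7 = 12
ES_Integration tests = max(EF_Frontend dev=5, EF_Database migration=8) = 8; EF_Integration tests = 8+2 = 10
ES_Code review = max(EF_Frontend dev=5, EF_Database migration=8) = 8; EF_Code review = 8+4 = 12
ES_Security audit = max(EF_Integration tests=10, EF_Code review=12) = 12; EF_Security audit = 12+13 = 25
ES_Staging deploy = 10; EF_Staging deploy = 10+11 = 21
ES_Load testing = max(EF_Frontend dev=5, EF_Unit tests=12, EF_Security audit=25, EF_Staging deploy=21) = 25; EF_Load testing = 25+6 = 31
Expected project duration μ = 31 days. Critical path: Database migration → Code review → Security audit → Load testing.

Backward pass:
LF_Load testing = 31; LS_Load testing = 31−6 = 25
LF_Staging deploy = LS_Load testing = 25; LS_Staging deploy = 25−11 = 14
LF_Security audit = LS_Load testing = 25; LS_Security audit = 25−13 = 12
LF_Code review = LS_Security audit = 12; LS_Code review = 12−4 = 8
LF_Integration tests = min(LS_Security audit=12, LS_Staging deploy=14) = 12; LS_Integration tests = 12−2 = 10
LF_Unit tests = LS_Load testing = 25; LS_Unit tests = 25−7 = 18
LF_Database migration = min(LS_Integration tests=10, LS_Code review=8) = 8; LS_Database migration = 8−8 = 0
LF_Frontend dev = min(LS_Unit tests=18, LS_Integration tests=10, LS_Code review=8, LS_Load testing=25) = 8; LS_Frontend dev = 8−5 = 3
Slack_Integration tests = LS_Integration tests − ES_Integration tests = 10 − 8 = 2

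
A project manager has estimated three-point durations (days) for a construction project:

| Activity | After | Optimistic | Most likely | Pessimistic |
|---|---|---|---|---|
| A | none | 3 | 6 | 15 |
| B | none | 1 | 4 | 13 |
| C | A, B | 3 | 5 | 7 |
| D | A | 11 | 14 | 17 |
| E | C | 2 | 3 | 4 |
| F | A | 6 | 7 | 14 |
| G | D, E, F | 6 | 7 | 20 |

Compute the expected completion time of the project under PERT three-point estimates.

te_A = (3 + 4·6 + 15)/6 = 42/6 = 7
te_B = (1 + 4·4 + 13)/6 = 30/6 = 5
te_C = (3 + 4·5 + 7)/6 = 30/6 = 5
te_D = (11 + 4·14 + 17)/6 = 84/6 = 14
te_E = (2 + 4·3 + 4)/6 = 18/6 = 3
te_F = (6 + 4·7 + 14)/6 = 48/6 = 8
te_G = (6 + 4·7 + 20)/6 = 54/6 = 9

Forward pass:
ES_A = 0; EF_A = 7
ES_B = 0; EF_B = 5
ES_C = max(EF_A=7, EF_B=5) = 7; EF_C = 7+5 = 12
ES_D = 7; EF_D = 7+14 = 21
ES_E = 12; EF_E = 12+3 = 15
ES_F = 7; EF_F = 7+8 = 15
ES_G = max(EF_D=21, EF_E=15, EF_F=15) = 21; EF_G = 21+9 = 30
Expected project duration μ = 30 days. Critical path: A → D → G.

30 days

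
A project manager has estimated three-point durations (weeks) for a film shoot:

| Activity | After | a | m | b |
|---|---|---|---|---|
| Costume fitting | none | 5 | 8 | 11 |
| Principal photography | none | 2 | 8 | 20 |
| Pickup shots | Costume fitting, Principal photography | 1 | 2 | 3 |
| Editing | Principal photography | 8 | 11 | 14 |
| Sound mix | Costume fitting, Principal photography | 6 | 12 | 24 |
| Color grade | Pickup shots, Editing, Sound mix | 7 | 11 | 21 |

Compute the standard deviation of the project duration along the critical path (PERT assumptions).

te_Costume fitting = (5 + 4·8 + 11)/6 = 48/6 = 8; σ²_Costume fitting = ((11−5)/6)² = 1.000
te_Principal photography = (2 + 4·8 + 20)/6 = 54/6 = 9; σ²_Principal photography = ((20−2)/6)² = 9.000
te_Pickup shots = (1 + 4·2 + 3)/6 = 12/6 = 2; σ²_Pickup shots = ((3−1)/6)² = 0.111
te_Editing = (8 + 4·11 + 14)/6 = 66/6 = 11; σ²_Editing = ((14−8)/6)² = 1.000
te_Sound mix = (6 + 4·12 + 24)/6 = 78/6 = 13; σ²_Sound mix = ((24−6)/6)² = 9.000
te_Color grade = (7 + 4·11 + 21)/6 = 72/6 = 12; σ²_Color grade = ((21−7)/6)² = 5.444

Forward pass:
ES_Costume fitting = 0; EF_Costume fitting = 8
ES_Principal photography = 0; EF_Principal photography = 9
ES_Pickup shots = max(EF_Costume fitting=8, EF_Principal photography=9) = 9; EF_Pickup shots = 9+2 = 11
ES_Editing = 9; EF_Editing = 9+11 = 20
ES_Sound mix = max(EF_Costume fitting=8, EF_Principal photography=9) = 9; EF_Sound mix = 9+13 = 22
ES_Color grade = max(EF_Pickup shots=11, EF_Editing=20, EF_Sound mix=22) = 22; EF_Color grade = 22+12 = 34
Expected project duration μ = 34 weeks. Critical path: Principal photography → Sound mix → Color grade.

Variance along critical path = 9.000 + 9.000 + 5.444 = 23.444
σ = √23.444 = 4.842 weeks

4.84 weeks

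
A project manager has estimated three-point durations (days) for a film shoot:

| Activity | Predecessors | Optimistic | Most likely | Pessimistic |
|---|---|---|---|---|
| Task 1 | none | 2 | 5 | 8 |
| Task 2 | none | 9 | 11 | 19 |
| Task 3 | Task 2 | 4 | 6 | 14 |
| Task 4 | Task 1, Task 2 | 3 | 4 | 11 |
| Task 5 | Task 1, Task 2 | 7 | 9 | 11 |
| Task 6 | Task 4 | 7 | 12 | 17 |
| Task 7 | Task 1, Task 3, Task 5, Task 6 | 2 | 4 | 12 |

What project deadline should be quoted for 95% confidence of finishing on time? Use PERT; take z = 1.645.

te_Task 1 = (2 + 4·5 + 8)/6 = 30/6 = 5; σ²_Task 1 = ((8−2)/6)² = 1.000
te_Task 2 = (9 + 4·11 + 19)/6 = 72/6 = 12; σ²_Task 2 = ((19−9)/6)² = 2.778
te_Task 3 = (4 + 4·6 + 14)/6 = 42/6 = 7; σ²_Task 3 = ((14−4)/6)² = 2.778
te_Task 4 = (3 + 4·4 + 11)/6 = 30/6 = 5; σ²_Task 4 = ((11−3)/6)² = 1.778
te_Task 5 = (7 + 4·9 + 11)/6 = 54/6 = 9; σ²_Task 5 = ((11−7)/6)² = 0.444
te_Task 6 = (7 + 4·12 + 17)/6 = 72/6 = 12; σ²_Task 6 = ((17−7)/6)² = 2.778
te_Task 7 = (2 + 4·4 + 12)/6 = 30/6 = 5; σ²_Task 7 = ((12−2)/6)² = 2.778

Forward pass:
ES_Task 1 = 0; EF_Task 1 = 5
ES_Task 2 = 0; EF_Task 2 = 12
ES_Task 3 = 12; EF_Task 3 = 12+7 = 19
ES_Task 4 = max(EF_Task 1=5, EF_Task 2=12) = 12; EF_Task 4 = 12+5 = 17
ES_Task 5 = max(EF_Task 1=5, EF_Task 2=12) = 12; EF_Task 5 = 12+9 = 21
ES_Task 6 = 17; EF_Task 6 = 17+12 = 29
ES_Task 7 = max(EF_Task 1=5, EF_Task 3=19, EF_Task 5=21, EF_Task 6=29) = 29; EF_Task 7 = 29+5 = 34
Expected project duration μ = 34 days. Critical path: Task 2 → Task 4 → Task 6 → Task 7.

Variance along critical path = 2.778 + 1.778 + 2.778 + 2.778 = 10.111; σ = 3.180 days.
D = μ + z·σ = 34 + 1.645·3.180 = 39.2 days

39.2 days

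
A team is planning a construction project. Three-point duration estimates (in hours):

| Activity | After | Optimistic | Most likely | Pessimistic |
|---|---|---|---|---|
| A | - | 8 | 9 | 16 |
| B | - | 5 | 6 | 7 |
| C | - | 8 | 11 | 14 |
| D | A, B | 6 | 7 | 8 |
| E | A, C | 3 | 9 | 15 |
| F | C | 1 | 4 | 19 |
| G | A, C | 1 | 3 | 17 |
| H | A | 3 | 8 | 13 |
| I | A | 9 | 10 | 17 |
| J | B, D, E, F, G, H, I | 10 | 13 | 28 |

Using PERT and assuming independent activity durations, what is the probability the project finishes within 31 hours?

0.079

te_A = (8 + 4·9 + 16)/6 = 60/6 = 10; σ²_A = ((16−8)/6)² = 1.778
te_B = (5 + 4·6 + 7)/6 = 36/6 = 6; σ²_B = ((7−5)/6)² = 0.111
te_C = (8 + 4·11 + 14)/6 = 66/6 = 11; σ²_C = ((14−8)/6)² = 1.000
te_D = (6 + 4·7 + 8)/6 = 42/6 = 7; σ²_D = ((8−6)/6)² = 0.111
te_E = (3 + 4·9 + 15)/6 = 54/6 = 9; σ²_E = ((15−3)/6)² = 4.000
te_F = (1 + 4·4 + 19)/6 = 36/6 = 6; σ²_F = ((19−1)/6)² = 9.000
te_G = (1 + 4·3 + 17)/6 = 30/6 = 5; σ²_G = ((17−1)/6)² = 7.111
te_H = (3 + 4·8 + 13)/6 = 48/6 = 8; σ²_H = ((13−3)/6)² = 2.778
te_I = (9 + 4·10 + 17)/6 = 66/6 = 11; σ²_I = ((17−9)/6)² = 1.778
te_J = (10 + 4·13 + 28)/6 = 90/6 = 15; σ²_J = ((28−10)/6)² = 9.000

Forward pass:
ES_A = 0; EF_A = 10
ES_B = 0; EF_B = 6
ES_C = 0; EF_C = 11
ES_D = max(EF_A=10, EF_B=6) = 10; EF_D = 10+7 = 17
ES_E = max(EF_A=10, EF_C=11) = 11; EF_E = 11+9 = 20
ES_F = 11; EF_F = 11+6 = 17
ES_G = max(EF_A=10, EF_C=11) = 11; EF_G = 11+5 = 16
ES_H = 10; EF_H = 10+8 = 18
ES_I = 10; EF_I = 10+11 = 21
ES_J = max(EF_B=6, EF_D=17, EF_E=20, EF_F=17, EF_G=16, EF_H=18, EF_I=21) = 21; EF_J = 21+15 = 36
Expected project duration μ = 36 hours. Critical path: A → I → J.

Variance along critical path = 1.778 + 1.778 + 9.000 = 12.556; σ = √12.556 = 3.543 hours.
Z = (31 − 36) / 3.543 = -1.411
P(T ≤ 31) = Φ(-1.411) ≈ 0.079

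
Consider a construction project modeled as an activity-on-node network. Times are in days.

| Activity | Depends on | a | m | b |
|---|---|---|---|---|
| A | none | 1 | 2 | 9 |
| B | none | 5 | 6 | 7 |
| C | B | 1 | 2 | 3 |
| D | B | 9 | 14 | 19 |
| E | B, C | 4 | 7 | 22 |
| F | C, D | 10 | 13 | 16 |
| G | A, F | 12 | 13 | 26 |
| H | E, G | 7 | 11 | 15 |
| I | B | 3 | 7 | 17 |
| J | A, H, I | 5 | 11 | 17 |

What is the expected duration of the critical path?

te_A = (1 + 4·2 + 9)/6 = 18/6 = 3
te_B = (5 + 4·6 + 7)/6 = 36/6 = 6
te_C = (1 + 4·2 + 3)/6 = 12/6 = 2
te_D = (9 + 4·14 + 19)/6 = 84/6 = 14
te_E = (4 + 4·7 + 22)/6 = 54/6 = 9
te_F = (10 + 4·13 + 16)/6 = 78/6 = 13
te_G = (12 + 4·13 + 26)/6 = 90/6 = 15
te_H = (7 + 4·11 + 15)/6 = 66/6 = 11
te_I = (3 + 4·7 + 17)/6 = 48/6 = 8
te_J = (5 + 4·11 + 17)/6 = 66/6 = 11

Forward pass:
ES_A = 0; EF_A = 3
ES_B = 0; EF_B = 6
ES_C = 6; EF_C = 6+2 = 8
ES_D = 6; EF_D = 6+14 = 20
ES_E = max(EF_B=6, EF_C=8) = 8; EF_E = 8+9 = 17
ES_F = max(EF_C=8, EF_D=20) = 20; EF_F = 20+13 = 33
ES_G = max(EF_A=3, EF_F=33) = 33; EF_G = 33+15 = 48
ES_H = max(EF_E=17, EF_G=48) = 48; EF_H = 48+11 = 59
ES_I = 6; EF_I = 6+8 = 14
ES_J = max(EF_A=3, EF_H=59, EF_I=14) = 59; EF_J = 59+11 = 70
Expected project duration μ = 70 days. Critical path: B → D → F → G → H → J.

70 days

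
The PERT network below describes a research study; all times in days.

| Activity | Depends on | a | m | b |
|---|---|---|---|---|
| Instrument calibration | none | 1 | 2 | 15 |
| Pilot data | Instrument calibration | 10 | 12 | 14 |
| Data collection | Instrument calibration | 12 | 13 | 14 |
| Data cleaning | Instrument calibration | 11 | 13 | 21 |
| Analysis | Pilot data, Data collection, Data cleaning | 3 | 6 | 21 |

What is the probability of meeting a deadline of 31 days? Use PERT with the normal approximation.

0.886

te_Instrument calibration = (1 + 4·2 + 15)/6 = 24/6 = 4; σ²_Instrument calibration = ((15−1)/6)² = 5.444
te_Pilot data = (10 + 4·12 + 14)/6 = 72/6 = 12; σ²_Pilot data = ((14−10)/6)² = 0.444
te_Data collection = (12 + 4·13 + 14)/6 = 78/6 = 13; σ²_Data collection = ((14−12)/6)² = 0.111
te_Data cleaning = (11 + 4·13 + 21)/6 = 84/6 = 14; σ²_Data cleaning = ((21−11)/6)² = 2.778
te_Analysis = (3 + 4·6 + 21)/6 = 48/6 = 8; σ²_Analysis = ((21−3)/6)² = 9.000

Forward pass:
ES_Instrument calibration = 0; EF_Instrument calibration = 4
ES_Pilot data = 4; EF_Pilot data = 4+12 = 16
ES_Data collection = 4; EF_Data collection = 4+13 = 17
ES_Data cleaning = 4; EF_Data cleaning = 4+14 = 18
ES_Analysis = max(EF_Pilot data=16, EF_Data collection=17, EF_Data cleaning=18) = 18; EF_Analysis = 18+8 = 26
Expected project duration μ = 26 days. Critical path: Instrument calibration → Data cleaning → Analysis.

Variance along critical path = 5.444 + 2.778 + 9.000 = 17.222; σ = √17.222 = 4.150 days.
Z = (31 − 26) / 4.150 = 1.205
P(T ≤ 31) = Φ(1.205) ≈ 0.886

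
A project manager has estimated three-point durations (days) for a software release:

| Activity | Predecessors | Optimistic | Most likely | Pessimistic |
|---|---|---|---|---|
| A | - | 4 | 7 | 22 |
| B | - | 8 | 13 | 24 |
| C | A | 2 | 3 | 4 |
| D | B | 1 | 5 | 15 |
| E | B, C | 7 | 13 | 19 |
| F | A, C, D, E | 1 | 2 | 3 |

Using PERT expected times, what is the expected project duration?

te_A = (4 + 4·7 + 22)/6 = 54/6 = 9
te_B = (8 + 4·13 + 24)/6 = 84/6 = 14
te_C = (2 + 4·3 + 4)/6 = 18/6 = 3
te_D = (1 + 4·5 + 15)/6 = 36/6 = 6
te_E = (7 + 4·13 + 19)/6 = 78/6 = 13
te_F = (1 + 4·2 + 3)/6 = 12/6 = 2

Forward pass:
ES_A = 0; EF_A = 9
ES_B = 0; EF_B = 14
ES_C = 9; EF_C = 9+3 = 12
ES_D = 14; EF_D = 14+6 = 20
ES_E = max(EF_B=14, EF_C=12) = 14; EF_E = 14+13 = 27
ES_F = max(EF_A=9, EF_C=12, EF_D=20, EF_E=27) = 27; EF_F = 27+2 = 29
Expected project duration μ = 29 days. Critical path: B → E → F.

29 days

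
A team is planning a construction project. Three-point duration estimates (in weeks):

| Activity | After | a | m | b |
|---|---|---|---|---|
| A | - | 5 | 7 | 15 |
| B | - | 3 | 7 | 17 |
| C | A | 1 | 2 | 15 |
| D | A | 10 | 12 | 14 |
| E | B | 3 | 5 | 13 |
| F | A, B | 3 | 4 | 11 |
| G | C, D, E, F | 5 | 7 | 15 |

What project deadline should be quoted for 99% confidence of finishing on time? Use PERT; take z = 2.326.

te_A = (5 + 4·7 + 15)/6 = 48/6 = 8; σ²_A = ((15−5)/6)² = 2.778
te_B = (3 + 4·7 + 17)/6 = 48/6 = 8; σ²_B = ((17−3)/6)² = 5.444
te_C = (1 + 4·2 + 15)/6 = 24/6 = 4; σ²_C = ((15−1)/6)² = 5.444
te_D = (10 + 4·12 + 14)/6 = 72/6 = 12; σ²_D = ((14−10)/6)² = 0.444
te_E = (3 + 4·5 + 13)/6 = 36/6 = 6; σ²_E = ((13−3)/6)² = 2.778
te_F = (3 + 4·4 + 11)/6 = 30/6 = 5; σ²_F = ((11−3)/6)² = 1.778
te_G = (5 + 4·7 + 15)/6 = 48/6 = 8; σ²_G = ((15−5)/6)² = 2.778

Forward pass:
ES_A = 0; EF_A = 8
ES_B = 0; EF_B = 8
ES_C = 8; EF_C = 8+4 = 12
ES_D = 8; EF_D = 8+12 = 20
ES_E = 8; EF_E = 8+6 = 14
ES_F = max(EF_A=8, EF_B=8) = 8; EF_F = 8+5 = 13
ES_G = max(EF_C=12, EF_D=20, EF_E=14, EF_F=13) = 20; EF_G = 20+8 = 28
Expected project duration μ = 28 weeks. Critical path: A → D → G.

Variance along critical path = 2.778 + 0.444 + 2.778 = 6.000; σ = 2.449 weeks.
D = μ + z·σ = 28 + 2.326·2.449 = 33.7 weeks

33.7 weeks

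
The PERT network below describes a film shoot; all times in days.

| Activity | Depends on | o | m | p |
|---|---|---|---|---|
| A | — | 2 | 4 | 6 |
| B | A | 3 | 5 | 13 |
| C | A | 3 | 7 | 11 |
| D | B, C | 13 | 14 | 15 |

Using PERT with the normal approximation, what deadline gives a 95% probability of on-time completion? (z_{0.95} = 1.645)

te_A = (2 + 4·4 + 6)/6 = 24/6 = 4; σ²_A = ((6−2)/6)² = 0.444
te_B = (3 + 4·5 + 13)/6 = 36/6 = 6; σ²_B = ((13−3)/6)² = 2.778
te_C = (3 + 4·7 + 11)/6 = 42/6 = 7; σ²_C = ((11−3)/6)² = 1.778
te_D = (13 + 4·14 + 15)/6 = 84/6 = 14; σ²_D = ((15−13)/6)² = 0.111

Forward pass:
ES_A = 0; EF_A = 4
ES_B = 4; EF_B = 4+6 = 10
ES_C = 4; EF_C = 4+7 = 11
ES_D = max(EF_B=10, EF_C=11) = 11; EF_D = 11+14 = 25
Expected project duration μ = 25 days. Critical path: A → C → D.

Variance along critical path = 0.444 + 1.778 + 0.111 = 2.333; σ = 1.528 days.
D = μ + z·σ = 25 + 1.645·1.528 = 27.5 days

27.5 days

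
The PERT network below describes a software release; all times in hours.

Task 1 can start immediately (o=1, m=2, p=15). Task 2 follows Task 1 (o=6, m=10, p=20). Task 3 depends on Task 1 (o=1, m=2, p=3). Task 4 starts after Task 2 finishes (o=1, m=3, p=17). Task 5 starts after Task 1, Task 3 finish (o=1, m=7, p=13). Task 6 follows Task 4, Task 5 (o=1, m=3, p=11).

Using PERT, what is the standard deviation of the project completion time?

te_Task 1 = (1 + 4·2 + 15)/6 = 24/6 = 4; σ²_Task 1 = ((15−1)/6)² = 5.444
te_Task 2 = (6 + 4·10 + 20)/6 = 66/6 = 11; σ²_Task 2 = ((20−6)/6)² = 5.444
te_Task 3 = (1 + 4·2 + 3)/6 = 12/6 = 2; σ²_Task 3 = ((3−1)/6)² = 0.111
te_Task 4 = (1 + 4·3 + 17)/6 = 30/6 = 5; σ²_Task 4 = ((17−1)/6)² = 7.111
te_Task 5 = (1 + 4·7 + 13)/6 = 42/6 = 7; σ²_Task 5 = ((13−1)/6)² = 4.000
te_Task 6 = (1 + 4·3 + 11)/6 = 24/6 = 4; σ²_Task 6 = ((11−1)/6)² = 2.778

Forward pass:
ES_Task 1 = 0; EF_Task 1 = 4
ES_Task 2 = 4; EF_Task 2 = 4+11 = 15
ES_Task 3 = 4; EF_Task 3 = 4+2 = 6
ES_Task 4 = 15; EF_Task 4 = 15+5 = 20
ES_Task 5 = max(EF_Task 1=4, EF_Task 3=6) = 6; EF_Task 5 = 6+7 = 13
ES_Task 6 = max(EF_Task 4=20, EF_Task 5=13) = 20; EF_Task 6 = 20+4 = 24
Expected project duration μ = 24 hours. Critical path: Task 1 → Task 2 → Task 4 → Task 6.

Variance along critical path = 5.444 + 5.444 + 7.111 + 2.778 = 20.778
σ = √20.778 = 4.558 hours

4.56 hours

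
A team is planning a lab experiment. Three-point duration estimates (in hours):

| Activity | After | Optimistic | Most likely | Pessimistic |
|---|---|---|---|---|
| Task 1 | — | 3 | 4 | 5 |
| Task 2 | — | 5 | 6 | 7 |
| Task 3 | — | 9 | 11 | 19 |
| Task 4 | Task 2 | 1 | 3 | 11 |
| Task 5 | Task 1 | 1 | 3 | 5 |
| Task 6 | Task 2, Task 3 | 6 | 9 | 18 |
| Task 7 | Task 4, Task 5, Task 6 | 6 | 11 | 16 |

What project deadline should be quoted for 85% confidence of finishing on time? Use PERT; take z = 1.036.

36.2 hours

te_Task 1 = (3 + 4·4 + 5)/6 = 24/6 = 4; σ²_Task 1 = ((5−3)/6)² = 0.111
te_Task 2 = (5 + 4·6 + 7)/6 = 36/6 = 6; σ²_Task 2 = ((7−5)/6)² = 0.111
te_Task 3 = (9 + 4·11 + 19)/6 = 72/6 = 12; σ²_Task 3 = ((19−9)/6)² = 2.778
te_Task 4 = (1 + 4·3 + 11)/6 = 24/6 = 4; σ²_Task 4 = ((11−1)/6)² = 2.778
te_Task 5 = (1 + 4·3 + 5)/6 = 18/6 = 3; σ²_Task 5 = ((5−1)/6)² = 0.444
te_Task 6 = (6 + 4·9 + 18)/6 = 60/6 = 10; σ²_Task 6 = ((18−6)/6)² = 4.000
te_Task 7 = (6 + 4·11 + 16)/6 = 66/6 = 11; σ²_Task 7 = ((16−6)/6)² = 2.778

Forward pass:
ES_Task 1 = 0; EF_Task 1 = 4
ES_Task 2 = 0; EF_Task 2 = 6
ES_Task 3 = 0; EF_Task 3 = 12
ES_Task 4 = 6; EF_Task 4 = 6+4 = 10
ES_Task 5 = 4; EF_Task 5 = 4+3 = 7
ES_Task 6 = max(EF_Task 2=6, EF_Task 3=12) = 12; EF_Task 6 = 12+10 = 22
ES_Task 7 = max(EF_Task 4=10, EF_Task 5=7, EF_Task 6=22) = 22; EF_Task 7 = 22+11 = 33
Expected project duration μ = 33 hours. Critical path: Task 3 → Task 6 → Task 7.

Variance along critical path = 2.778 + 4.000 + 2.778 = 9.556; σ = 3.091 hours.
D = μ + z·σ = 33 + 1.036·3.091 = 36.2 hours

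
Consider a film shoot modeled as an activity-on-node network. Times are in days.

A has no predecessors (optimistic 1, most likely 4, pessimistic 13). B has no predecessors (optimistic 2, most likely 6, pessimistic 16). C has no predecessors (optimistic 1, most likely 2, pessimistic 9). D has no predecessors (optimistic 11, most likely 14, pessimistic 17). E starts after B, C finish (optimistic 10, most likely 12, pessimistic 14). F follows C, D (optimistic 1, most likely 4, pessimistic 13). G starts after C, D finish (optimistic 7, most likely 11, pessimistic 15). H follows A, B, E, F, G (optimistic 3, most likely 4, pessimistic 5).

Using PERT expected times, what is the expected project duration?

te_A = (1 + 4·4 + 13)/6 = 30/6 = 5
te_B = (2 + 4·6 + 16)/6 = 42/6 = 7
te_C = (1 + 4·2 + 9)/6 = 18/6 = 3
te_D = (11 + 4·14 + 17)/6 = 84/6 = 14
te_E = (10 + 4·12 + 14)/6 = 72/6 = 12
te_F = (1 + 4·4 + 13)/6 = 30/6 = 5
te_G = (7 + 4·11 + 15)/6 = 66/6 = 11
te_H = (3 + 4·4 + 5)/6 = 24/6 = 4

Forward pass:
ES_A = 0; EF_A = 5
ES_B = 0; EF_B = 7
ES_C = 0; EF_C = 3
ES_D = 0; EF_D = 14
ES_E = max(EF_B=7, EF_C=3) = 7; EF_E = 7+12 = 19
ES_F = max(EF_C=3, EF_D=14) = 14; EF_F = 14+5 = 19
ES_G = max(EF_C=3, EF_D=14) = 14; EF_G = 14+11 = 25
ES_H = max(EF_A=5, EF_B=7, EF_E=19, EF_F=19, EF_G=25) = 25; EF_H = 25+4 = 29
Expected project duration μ = 29 days. Critical path: D → G → H.

29 days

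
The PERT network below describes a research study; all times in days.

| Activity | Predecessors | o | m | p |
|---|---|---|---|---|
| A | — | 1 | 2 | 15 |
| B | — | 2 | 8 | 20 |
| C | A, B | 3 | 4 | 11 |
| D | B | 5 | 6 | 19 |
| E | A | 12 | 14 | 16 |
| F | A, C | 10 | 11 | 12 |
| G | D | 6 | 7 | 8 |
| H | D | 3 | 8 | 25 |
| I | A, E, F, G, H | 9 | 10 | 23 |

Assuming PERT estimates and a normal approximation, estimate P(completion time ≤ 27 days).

te_A = (1 + 4·2 + 15)/6 = 24/6 = 4; σ²_A = ((15−1)/6)² = 5.444
te_B = (2 + 4·8 + 20)/6 = 54/6 = 9; σ²_B = ((20−2)/6)² = 9.000
te_C = (3 + 4·4 + 11)/6 = 30/6 = 5; σ²_C = ((11−3)/6)² = 1.778
te_D = (5 + 4·6 + 19)/6 = 48/6 = 8; σ²_D = ((19−5)/6)² = 5.444
te_E = (12 + 4·14 + 16)/6 = 84/6 = 14; σ²_E = ((16−12)/6)² = 0.444
te_F = (10 + 4·11 + 12)/6 = 66/6 = 11; σ²_F = ((12−10)/6)² = 0.111
te_G = (6 + 4·7 + 8)/6 = 42/6 = 7; σ²_G = ((8−6)/6)² = 0.111
te_H = (3 + 4·8 + 25)/6 = 60/6 = 10; σ²_H = ((25−3)/6)² = 13.444
te_I = (9 + 4·10 + 23)/6 = 72/6 = 12; σ²_I = ((23−9)/6)² = 5.444

Forward pass:
ES_A = 0; EF_A = 4
ES_B = 0; EF_B = 9
ES_C = max(EF_A=4, EF_B=9) = 9; EF_C = 9+5 = 14
ES_D = 9; EF_D = 9+8 = 17
ES_E = 4; EF_E = 4+14 = 18
ES_F = max(EF_A=4, EF_C=14) = 14; EF_F = 14+11 = 25
ES_G = 17; EF_G = 17+7 = 24
ES_H = 17; EF_H = 17+10 = 27
ES_I = max(EF_A=4, EF_E=18, EF_F=25, EF_G=24, EF_H=27) = 27; EF_I = 27+12 = 39
Expected project duration μ = 39 days. Critical path: B → D → H → I.

Variance along critical path = 9.000 + 5.444 + 13.444 + 5.444 = 33.333; σ = √33.333 = 5.774 days.
Z = (27 − 39) / 5.774 = -2.078
P(T ≤ 27) = Φ(-2.078) ≈ 0.019

0.019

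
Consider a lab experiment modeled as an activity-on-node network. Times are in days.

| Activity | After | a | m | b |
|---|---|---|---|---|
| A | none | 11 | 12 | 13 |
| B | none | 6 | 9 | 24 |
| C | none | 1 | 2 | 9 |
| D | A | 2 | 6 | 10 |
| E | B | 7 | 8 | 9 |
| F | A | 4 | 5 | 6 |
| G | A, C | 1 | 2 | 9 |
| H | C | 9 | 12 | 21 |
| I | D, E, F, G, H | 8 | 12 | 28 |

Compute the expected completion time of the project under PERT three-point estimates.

33 days

te_A = (11 + 4·12 + 13)/6 = 72/6 = 12
te_B = (6 + 4·9 + 24)/6 = 66/6 = 11
te_C = (1 + 4·2 + 9)/6 = 18/6 = 3
te_D = (2 + 4·6 + 10)/6 = 36/6 = 6
te_E = (7 + 4·8 + 9)/6 = 48/6 = 8
te_F = (4 + 4·5 + 6)/6 = 30/6 = 5
te_G = (1 + 4·2 + 9)/6 = 18/6 = 3
te_H = (9 + 4·12 + 21)/6 = 78/6 = 13
te_I = (8 + 4·12 + 28)/6 = 84/6 = 14

Forward pass:
ES_A = 0; EF_A = 12
ES_B = 0; EF_B = 11
ES_C = 0; EF_C = 3
ES_D = 12; EF_D = 12+6 = 18
ES_E = 11; EF_E = 11+8 = 19
ES_F = 12; EF_F = 12+5 = 17
ES_G = max(EF_A=12, EF_C=3) = 12; EF_G = 12+3 = 15
ES_H = 3; EF_H = 3+13 = 16
ES_I = max(EF_D=18, EF_E=19, EF_F=17, EF_G=15, EF_H=16) = 19; EF_I = 19+14 = 33
Expected project duration μ = 33 days. Critical path: B → E → I.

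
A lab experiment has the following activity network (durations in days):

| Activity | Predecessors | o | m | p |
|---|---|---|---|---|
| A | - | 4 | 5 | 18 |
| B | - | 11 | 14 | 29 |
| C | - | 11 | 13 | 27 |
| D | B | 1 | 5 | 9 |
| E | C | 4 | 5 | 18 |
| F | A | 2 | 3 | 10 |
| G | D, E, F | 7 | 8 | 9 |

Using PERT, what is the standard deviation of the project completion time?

3.56 days

te_A = (4 + 4·5 + 18)/6 = 42/6 = 7; σ²_A = ((18−4)/6)² = 5.444
te_B = (11 + 4·14 + 29)/6 = 96/6 = 16; σ²_B = ((29−11)/6)² = 9.000
te_C = (11 + 4·13 + 27)/6 = 90/6 = 15; σ²_C = ((27−11)/6)² = 7.111
te_D = (1 + 4·5 + 9)/6 = 30/6 = 5; σ²_D = ((9−1)/6)² = 1.778
te_E = (4 + 4·5 + 18)/6 = 42/6 = 7; σ²_E = ((18−4)/6)² = 5.444
te_F = (2 + 4·3 + 10)/6 = 24/6 = 4; σ²_F = ((10−2)/6)² = 1.778
te_G = (7 + 4·8 + 9)/6 = 48/6 = 8; σ²_G = ((9−7)/6)² = 0.111

Forward pass:
ES_A = 0; EF_A = 7
ES_B = 0; EF_B = 16
ES_C = 0; EF_C = 15
ES_D = 16; EF_D = 16+5 = 21
ES_E = 15; EF_E = 15+7 = 22
ES_F = 7; EF_F = 7+4 = 11
ES_G = max(EF_D=21, EF_E=22, EF_F=11) = 22; EF_G = 22+8 = 30
Expected project duration μ = 30 days. Critical path: C → E → G.

Variance along critical path = 7.111 + 5.444 + 0.111 = 12.667
σ = √12.667 = 3.559 days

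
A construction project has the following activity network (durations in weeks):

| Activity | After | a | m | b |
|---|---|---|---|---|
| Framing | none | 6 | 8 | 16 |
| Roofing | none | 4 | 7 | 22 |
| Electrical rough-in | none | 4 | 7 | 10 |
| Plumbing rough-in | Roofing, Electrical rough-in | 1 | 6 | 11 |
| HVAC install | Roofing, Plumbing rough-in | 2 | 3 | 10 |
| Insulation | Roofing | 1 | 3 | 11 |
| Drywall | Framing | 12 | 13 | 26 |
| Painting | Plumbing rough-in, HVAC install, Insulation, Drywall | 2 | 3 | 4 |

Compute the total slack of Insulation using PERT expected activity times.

11 weeks

te_Framing = (6 + 4·8 + 16)/6 = 54/6 = 9
te_Roofing = (4 + 4·7 + 22)/6 = 54/6 = 9
te_Electrical rough-in = (4 + 4·7 + 10)/6 = 42/6 = 7
te_Plumbing rough-in = (1 + 4·6 + 11)/6 = 36/6 = 6
te_HVAC install = (2 + 4·3 + 10)/6 = 24/6 = 4
te_Insulation = (1 + 4·3 + 11)/6 = 24/6 = 4
te_Drywall = (12 + 4·13 + 26)/6 = 90/6 = 15
te_Painting = (2 + 4·3 + 4)/6 = 18/6 = 3

Forward pass:
ES_Framing = 0; EF_Framing = 9
ES_Roofing = 0; EF_Roofing = 9
ES_Electrical rough-in = 0; EF_Electrical rough-in = 7
ES_Plumbing rough-in = max(EF_Roofing=9, EF_Electrical rough-in=7) = 9; EF_Plumbing rough-in = 9+6 = 15
ES_HVAC install = max(EF_Roofing=9, EF_Plumbing rough-in=15) = 15; EF_HVAC install = 15+4 = 19
ES_Insulation = 9; EF_Insulation = 9+4 = 13
ES_Drywall = 9; EF_Drywall = 9+15 = 24
ES_Painting = max(EF_Plumbing rough-in=15, EF_HVAC install=19, EF_Insulation=13, EF_Drywall=24) = 24; EF_Painting = 24+3 = 27
Expected project duration μ = 27 weeks. Critical path: Framing → Drywall → Painting.

Backward pass:
LF_Painting = 27; LS_Painting = 27−3 = 24
LF_Drywall = LS_Painting = 24; LS_Drywall = 24−15 = 9
LF_Insulation = LS_Painting = 24; LS_Insulation = 24−4 = 20
LF_HVAC install = LS_Painting = 24; LS_HVAC install = 24−4 = 20
LF_Plumbing rough-in = min(LS_HVAC install=20, LS_Painting=24) = 20; LS_Plumbing rough-in = 20−6 = 14
LF_Electrical rough-in = LS_Plumbing rough-in = 14; LS_Electrical rough-in = 14−7 = 7
LF_Roofing = min(LS_Plumbing rough-in=14, LS_HVAC install=20, LS_Insulation=20) = 14; LS_Roofing = 14−9 = 5
LF_Framing = LS_Drywall = 9; LS_Framing = 9−9 = 0
Slack_Insulation = LS_Insulation − ES_Insulation = 20 − 9 = 11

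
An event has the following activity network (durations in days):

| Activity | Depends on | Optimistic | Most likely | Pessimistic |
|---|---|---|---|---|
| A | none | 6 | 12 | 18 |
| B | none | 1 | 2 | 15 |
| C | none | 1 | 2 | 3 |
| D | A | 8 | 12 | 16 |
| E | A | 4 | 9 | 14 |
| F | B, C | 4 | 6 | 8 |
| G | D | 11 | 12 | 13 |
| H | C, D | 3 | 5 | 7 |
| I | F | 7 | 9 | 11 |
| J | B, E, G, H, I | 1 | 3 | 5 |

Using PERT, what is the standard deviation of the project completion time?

te_A = (6 + 4·12 + 18)/6 = 72/6 = 12; σ²_A = ((18−6)/6)² = 4.000
te_B = (1 + 4·2 + 15)/6 = 24/6 = 4; σ²_B = ((15−1)/6)² = 5.444
te_C = (1 + 4·2 + 3)/6 = 12/6 = 2; σ²_C = ((3−1)/6)² = 0.111
te_D = (8 + 4·12 + 16)/6 = 72/6 = 12; σ²_D = ((16−8)/6)² = 1.778
te_E = (4 + 4·9 + 14)/6 = 54/6 = 9; σ²_E = ((14−4)/6)² = 2.778
te_F = (4 + 4·6 + 8)/6 = 36/6 = 6; σ²_F = ((8−4)/6)² = 0.444
te_G = (11 + 4·12 + 13)/6 = 72/6 = 12; σ²_G = ((13−11)/6)² = 0.111
te_H = (3 + 4·5 + 7)/6 = 30/6 = 5; σ²_H = ((7−3)/6)² = 0.444
te_I = (7 + 4·9 + 11)/6 = 54/6 = 9; σ²_I = ((11−7)/6)² = 0.444
te_J = (1 + 4·3 + 5)/6 = 18/6 = 3; σ²_J = ((5−1)/6)² = 0.444

Forward pass:
ES_A = 0; EF_A = 12
ES_B = 0; EF_B = 4
ES_C = 0; EF_C = 2
ES_D = 12; EF_D = 12+12 = 24
ES_E = 12; EF_E = 12+9 = 21
ES_F = max(EF_B=4, EF_C=2) = 4; EF_F = 4+6 = 10
ES_G = 24; EF_G = 24+12 = 36
ES_H = max(EF_C=2, EF_D=24) = 24; EF_H = 24+5 = 29
ES_I = 10; EF_I = 10+9 = 19
ES_J = max(EF_B=4, EF_E=21, EF_G=36, EF_H=29, EF_I=19) = 36; EF_J = 36+3 = 39
Expected project duration μ = 39 days. Critical path: A → D → G → J.

Variance along critical path = 4.000 + 1.778 + 0.111 + 0.444 = 6.333
σ = √6.333 = 2.517 days

2.52 days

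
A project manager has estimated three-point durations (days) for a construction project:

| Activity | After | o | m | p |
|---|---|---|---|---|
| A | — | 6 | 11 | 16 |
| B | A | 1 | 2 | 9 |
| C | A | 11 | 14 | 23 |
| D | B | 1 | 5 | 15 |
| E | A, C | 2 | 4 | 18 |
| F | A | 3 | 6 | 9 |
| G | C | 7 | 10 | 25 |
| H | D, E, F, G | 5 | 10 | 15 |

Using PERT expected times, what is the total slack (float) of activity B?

18 days

te_A = (6 + 4·11 + 16)/6 = 66/6 = 11
te_B = (1 + 4·2 + 9)/6 = 18/6 = 3
te_C = (11 + 4·14 + 23)/6 = 90/6 = 15
te_D = (1 + 4·5 + 15)/6 = 36/6 = 6
te_E = (2 + 4·4 + 18)/6 = 36/6 = 6
te_F = (3 + 4·6 + 9)/6 = 36/6 = 6
te_G = (7 + 4·10 + 25)/6 = 72/6 = 12
te_H = (5 + 4·10 + 15)/6 = 60/6 = 10

Forward pass:
ES_A = 0; EF_A = 11
ES_B = 11; EF_B = 11+3 = 14
ES_C = 11; EF_C = 11+15 = 26
ES_D = 14; EF_D = 14+6 = 20
ES_E = max(EF_A=11, EF_C=26) = 26; EF_E = 26+6 = 32
ES_F = 11; EF_F = 11+6 = 17
ES_G = 26; EF_G = 26+12 = 38
ES_H = max(EF_D=20, EF_E=32, EF_F=17, EF_G=38) = 38; EF_H = 38+10 = 48
Expected project duration μ = 48 days. Critical path: A → C → G → H.

Backward pass:
LF_H = 48; LS_H = 48−10 = 38
LF_G = LS_H = 38; LS_G = 38−12 = 26
LF_F = LS_H = 38; LS_F = 38−6 = 32
LF_E = LS_H = 38; LS_E = 38−6 = 32
LF_D = LS_H = 38; LS_D = 38−6 = 32
LF_C = min(LS_E=32, LS_G=26) = 26; LS_C = 26−15 = 11
LF_B = LS_D = 32; LS_B = 32−3 = 29
LF_A = min(LS_B=29, LS_C=11, LS_E=32, LS_F=32) = 11; LS_A = 11−11 = 0
Slack_B = LS_B − ES_B = 29 − 11 = 18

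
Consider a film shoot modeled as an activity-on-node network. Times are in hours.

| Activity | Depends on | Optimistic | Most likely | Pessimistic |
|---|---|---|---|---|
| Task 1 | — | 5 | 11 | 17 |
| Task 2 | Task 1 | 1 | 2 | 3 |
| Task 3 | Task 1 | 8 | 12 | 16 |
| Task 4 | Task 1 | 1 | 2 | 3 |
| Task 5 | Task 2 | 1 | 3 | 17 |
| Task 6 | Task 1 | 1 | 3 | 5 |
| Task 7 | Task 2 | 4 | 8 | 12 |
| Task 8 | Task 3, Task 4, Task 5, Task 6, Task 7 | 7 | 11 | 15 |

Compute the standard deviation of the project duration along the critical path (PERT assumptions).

2.75 hours

te_Task 1 = (5 + 4·11 + 17)/6 = 66/6 = 11; σ²_Task 1 = ((17−5)/6)² = 4.000
te_Task 2 = (1 + 4·2 + 3)/6 = 12/6 = 2; σ²_Task 2 = ((3−1)/6)² = 0.111
te_Task 3 = (8 + 4·12 + 16)/6 = 72/6 = 12; σ²_Task 3 = ((16−8)/6)² = 1.778
te_Task 4 = (1 + 4·2 + 3)/6 = 12/6 = 2; σ²_Task 4 = ((3−1)/6)² = 0.111
te_Task 5 = (1 + 4·3 + 17)/6 = 30/6 = 5; σ²_Task 5 = ((17−1)/6)² = 7.111
te_Task 6 = (1 + 4·3 + 5)/6 = 18/6 = 3; σ²_Task 6 = ((5−1)/6)² = 0.444
te_Task 7 = (4 + 4·8 + 12)/6 = 48/6 = 8; σ²_Task 7 = ((12−4)/6)² = 1.778
te_Task 8 = (7 + 4·11 + 15)/6 = 66/6 = 11; σ²_Task 8 = ((15−7)/6)² = 1.778

Forward pass:
ES_Task 1 = 0; EF_Task 1 = 11
ES_Task 2 = 11; EF_Task 2 = 11+2 = 13
ES_Task 3 = 11; EF_Task 3 = 11+12 = 23
ES_Task 4 = 11; EF_Task 4 = 11+2 = 13
ES_Task 5 = 13; EF_Task 5 = 13+5 = 18
ES_Task 6 = 11; EF_Task 6 = 11+3 = 14
ES_Task 7 = 13; EF_Task 7 = 13+8 = 21
ES_Task 8 = max(EF_Task 3=23, EF_Task 4=13, EF_Task 5=18, EF_Task 6=14, EF_Task 7=21) = 23; EF_Task 8 = 23+11 = 34
Expected project duration μ = 34 hours. Critical path: Task 1 → Task 3 → Task 8.

Variance along critical path = 4.000 + 1.778 + 1.778 = 7.556
σ = √7.556 = 2.749 hours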